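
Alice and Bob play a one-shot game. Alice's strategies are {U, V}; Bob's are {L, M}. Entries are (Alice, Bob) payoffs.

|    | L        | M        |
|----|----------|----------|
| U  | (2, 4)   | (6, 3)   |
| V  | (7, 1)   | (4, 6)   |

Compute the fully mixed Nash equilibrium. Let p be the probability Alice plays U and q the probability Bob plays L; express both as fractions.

In a mixed NE each player is indifferent between their pure strategies, so the opponent's mix sets the indifference.
Bob indifferent between L and M: p·4 + (1−p)·1 = p·3 + (1−p)·6 ⟹ 1 + 3p = 6 + (-3)p ⟹ p = 5/6.
Alice indifferent between U and V: q·2 + (1−q)·6 = q·7 + (1−q)·4 ⟹ 6 + (-4)q = 4 + 3q ⟹ q = 2/7.

p = 5/6, q = 2/7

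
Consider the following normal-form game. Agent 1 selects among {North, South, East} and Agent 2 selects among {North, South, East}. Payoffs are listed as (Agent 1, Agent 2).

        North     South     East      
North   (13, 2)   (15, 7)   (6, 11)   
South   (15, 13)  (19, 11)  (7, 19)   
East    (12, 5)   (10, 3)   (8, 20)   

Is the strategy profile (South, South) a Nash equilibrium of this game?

Holding Agent 2 at South: Agent 1 gets 19 from South, versus 15 from North, 10 from East. No profitable deviation for Agent 1.
Holding Agent 1 at South: Agent 2 gets 11 from South but could get 19 by switching to East. Agent 2 has a profitable deviation.

No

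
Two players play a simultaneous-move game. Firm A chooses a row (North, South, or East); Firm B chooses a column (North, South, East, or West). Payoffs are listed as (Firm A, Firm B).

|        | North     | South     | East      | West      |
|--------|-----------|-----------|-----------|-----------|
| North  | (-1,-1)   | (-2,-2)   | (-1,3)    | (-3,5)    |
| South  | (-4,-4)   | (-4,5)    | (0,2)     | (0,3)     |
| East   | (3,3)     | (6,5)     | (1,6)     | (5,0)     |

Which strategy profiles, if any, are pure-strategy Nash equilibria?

(East, East)

Find each player's best response to every opponent strategy; NE are the intersections.
Firm A's best responses — vs North: East (payoff 3); vs South: East (payoff 6); vs East: East (payoff 1); vs West: East (payoff 5).
Firm B's best responses — vs North: West (payoff 5); vs South: South (payoff 5); vs East: East (payoff 6).
The only mutual best response is (East, East); neither player gains by switching there.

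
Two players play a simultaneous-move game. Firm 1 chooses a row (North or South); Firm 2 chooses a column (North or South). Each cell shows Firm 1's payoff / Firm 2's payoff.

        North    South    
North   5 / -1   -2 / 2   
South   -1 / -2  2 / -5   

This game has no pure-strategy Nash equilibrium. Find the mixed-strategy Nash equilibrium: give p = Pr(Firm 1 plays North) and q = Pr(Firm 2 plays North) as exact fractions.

p = 1/2, q = 2/5

Each player's mixing probability is pinned down by making the *other* player indifferent.
Firm 2 indifferent between North and South: p·(-1) + (1−p)·(-2) = p·2 + (1−p)·(-5) ⟹ (-2) + 1p = (-5) + 7p ⟹ p = 1/2.
Firm 1 indifferent between North and South: q·5 + (1−q)·(-2) = q·(-1) + (1−q)·2 ⟹ (-2) + 7q = 2 + (-3)q ⟹ q = 2/5.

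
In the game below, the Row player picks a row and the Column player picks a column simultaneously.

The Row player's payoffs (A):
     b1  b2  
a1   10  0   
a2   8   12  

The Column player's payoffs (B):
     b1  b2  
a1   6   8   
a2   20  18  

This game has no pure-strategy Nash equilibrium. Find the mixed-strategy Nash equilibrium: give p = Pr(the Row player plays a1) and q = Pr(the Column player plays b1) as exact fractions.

In a mixed NE each player is indifferent between their pure strategies, so the opponent's mix sets the indifference.
The Column player indifferent between b1 and b2: p·6 + (1−p)·20 = p·8 + (1−p)·18 ⟹ 20 + (-14)p = 18 + (-10)p ⟹ p = 1/2.
The Row player indifferent between a1 and a2: q·10 + (1−q)·0 = q·8 + (1−q)·12 ⟹ 0 + 10q = 12 + (-4)q ⟹ q = 6/7.

p = 1/2, q = 6/7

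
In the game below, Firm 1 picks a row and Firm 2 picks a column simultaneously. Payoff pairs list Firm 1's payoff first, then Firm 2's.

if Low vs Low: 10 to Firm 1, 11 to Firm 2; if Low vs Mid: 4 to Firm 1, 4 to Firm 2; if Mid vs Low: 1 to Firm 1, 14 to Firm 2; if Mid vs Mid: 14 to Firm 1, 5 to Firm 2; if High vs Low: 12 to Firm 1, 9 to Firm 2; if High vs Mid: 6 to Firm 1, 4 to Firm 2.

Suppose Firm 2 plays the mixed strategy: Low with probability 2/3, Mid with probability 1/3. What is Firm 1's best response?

High

Compute Firm 1's expected payoff from each pure strategy against the given mix.
Low: (2/3)·10 + (1/3)·4 = 8
Mid: (2/3)·1 + (1/3)·14 = 16/3
High: (2/3)·12 + (1/3)·6 = 10
Highest expected payoff is 10, from High.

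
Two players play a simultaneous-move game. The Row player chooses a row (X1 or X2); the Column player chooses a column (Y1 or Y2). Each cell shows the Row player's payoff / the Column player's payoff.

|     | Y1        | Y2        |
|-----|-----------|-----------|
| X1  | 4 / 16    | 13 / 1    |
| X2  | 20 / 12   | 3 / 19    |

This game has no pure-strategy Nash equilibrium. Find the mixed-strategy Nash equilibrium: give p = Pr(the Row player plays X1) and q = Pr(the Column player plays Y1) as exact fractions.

Each player's mixing probability is pinned down by making the *other* player indifferent.
The Column player indifferent between Y1 and Y2: p·16 + (1−p)·12 = p·1 + (1−p)·19 ⟹ 12 + 4p = 19 + (-18)p ⟹ p = 7/22.
The Row player indifferent between X1 and X2: q·4 + (1−q)·13 = q·20 + (1−q)·3 ⟹ 13 + (-9)q = 3 + 17q ⟹ q = 5/13.

p = 7/22, q = 5/13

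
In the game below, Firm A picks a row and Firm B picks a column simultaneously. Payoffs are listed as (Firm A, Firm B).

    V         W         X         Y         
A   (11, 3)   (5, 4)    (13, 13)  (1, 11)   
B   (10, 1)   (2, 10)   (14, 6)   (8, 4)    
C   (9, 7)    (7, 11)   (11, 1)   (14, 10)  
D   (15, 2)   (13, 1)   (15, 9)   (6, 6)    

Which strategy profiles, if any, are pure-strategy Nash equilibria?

(D, X)

Check mutual best responses: a cell is a NE iff neither player can gain by unilaterally deviating.
Firm A's best responses — vs V: D (payoff 15); vs W: D (payoff 13); vs X: D (payoff 15); vs Y: C (payoff 14).
Firm B's best responses — vs A: X (payoff 13); vs B: W (payoff 10); vs C: W (payoff 11); vs D: X (payoff 9).
The only mutual best response is (D, X); neither player gains by switching there.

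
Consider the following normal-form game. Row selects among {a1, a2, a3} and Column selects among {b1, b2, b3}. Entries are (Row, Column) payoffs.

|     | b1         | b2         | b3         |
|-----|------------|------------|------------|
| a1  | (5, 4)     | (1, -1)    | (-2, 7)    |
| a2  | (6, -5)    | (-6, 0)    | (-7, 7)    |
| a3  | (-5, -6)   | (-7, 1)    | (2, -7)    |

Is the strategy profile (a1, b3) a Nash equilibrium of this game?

Holding Column at b3: Row gets -2 from a1 but could get 2 by switching to a3. Row has a profitable deviation.

No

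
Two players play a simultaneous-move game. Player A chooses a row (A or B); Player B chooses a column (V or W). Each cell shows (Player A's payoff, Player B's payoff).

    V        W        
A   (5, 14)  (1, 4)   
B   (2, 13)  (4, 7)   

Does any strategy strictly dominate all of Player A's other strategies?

A strategy is strictly dominant if it gives Player A a strictly higher payoff than every other strategy, against every choice by the opponent.
A is not dominant: against W, B gives 4 > 1.
B is not dominant: against V, A gives 5 > 2.
No single strategy is best against every opponent action.

No strictly dominant strategy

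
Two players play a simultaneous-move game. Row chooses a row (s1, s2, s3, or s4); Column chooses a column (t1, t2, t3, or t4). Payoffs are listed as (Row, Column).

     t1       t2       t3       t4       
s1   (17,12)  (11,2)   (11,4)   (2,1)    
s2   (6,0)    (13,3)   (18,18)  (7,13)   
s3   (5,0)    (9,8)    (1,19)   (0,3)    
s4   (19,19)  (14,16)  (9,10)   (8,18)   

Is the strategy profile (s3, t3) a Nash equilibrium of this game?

Holding Column at t3: Row gets 1 from s3 but could get 18 by switching to s2. Row has a profitable deviation.

No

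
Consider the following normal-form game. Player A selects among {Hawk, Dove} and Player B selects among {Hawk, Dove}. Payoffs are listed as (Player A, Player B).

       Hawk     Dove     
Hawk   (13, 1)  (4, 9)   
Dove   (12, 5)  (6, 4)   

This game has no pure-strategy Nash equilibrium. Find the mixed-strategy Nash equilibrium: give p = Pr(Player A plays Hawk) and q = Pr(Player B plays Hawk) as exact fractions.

p = 1/9, q = 2/3

Each player's mixing probability is pinned down by making the *other* player indifferent.
Player B indifferent between Hawk and Dove: p·1 + (1−p)·5 = p·9 + (1−p)·4 ⟹ 5 + (-4)p = 4 + 5p ⟹ p = 1/9.
Player A indifferent between Hawk and Dove: q·13 + (1−q)·4 = q·12 + (1−q)·6 ⟹ 4 + 9q = 6 + 6q ⟹ q = 2/3.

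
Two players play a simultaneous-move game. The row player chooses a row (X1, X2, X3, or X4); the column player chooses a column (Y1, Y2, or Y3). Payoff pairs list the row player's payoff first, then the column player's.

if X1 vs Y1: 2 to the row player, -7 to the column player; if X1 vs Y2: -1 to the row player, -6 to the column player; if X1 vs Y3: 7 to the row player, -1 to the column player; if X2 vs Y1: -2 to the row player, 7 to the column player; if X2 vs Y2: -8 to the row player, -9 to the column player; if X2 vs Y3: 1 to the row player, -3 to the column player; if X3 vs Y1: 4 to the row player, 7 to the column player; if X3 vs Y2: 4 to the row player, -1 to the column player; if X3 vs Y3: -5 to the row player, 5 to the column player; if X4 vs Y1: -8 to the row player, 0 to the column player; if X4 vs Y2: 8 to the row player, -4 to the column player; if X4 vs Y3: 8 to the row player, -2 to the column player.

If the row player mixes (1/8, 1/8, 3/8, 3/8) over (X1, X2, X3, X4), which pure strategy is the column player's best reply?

Compute the column player's expected payoff from each pure strategy against the given mix.
Y1: (1/8)·(-7) + (1/8)·7 + (3/8)·7 + (3/8)·0 = 21/8
Y2: (1/8)·(-6) + (1/8)·(-9) + (3/8)·(-1) + (3/8)·(-4) = -15/4
Y3: (1/8)·(-1) + (1/8)·(-3) + (3/8)·5 + (3/8)·(-2) = 5/8
Highest expected payoff is 21/8, from Y1.

Y1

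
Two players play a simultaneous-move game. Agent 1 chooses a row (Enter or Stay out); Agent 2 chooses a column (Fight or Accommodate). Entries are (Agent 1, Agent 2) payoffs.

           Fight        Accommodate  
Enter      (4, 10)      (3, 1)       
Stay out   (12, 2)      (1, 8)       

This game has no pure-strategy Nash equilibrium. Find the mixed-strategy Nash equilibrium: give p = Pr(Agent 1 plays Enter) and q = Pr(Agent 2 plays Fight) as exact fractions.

In a mixed NE each player is indifferent between their pure strategies, so the opponent's mix sets the indifference.
Agent 2 indifferent between Fight and Accommodate: p·10 + (1−p)·2 = p·1 + (1−p)·8 ⟹ 2 + 8p = 8 + (-7)p ⟹ p = 2/5.
Agent 1 indifferent between Enter and Stay out: q·4 + (1−q)·3 = q·12 + (1−q)·1 ⟹ 3 + 1q = 1 + 11q ⟹ q = 1/5.

p = 2/5, q = 1/5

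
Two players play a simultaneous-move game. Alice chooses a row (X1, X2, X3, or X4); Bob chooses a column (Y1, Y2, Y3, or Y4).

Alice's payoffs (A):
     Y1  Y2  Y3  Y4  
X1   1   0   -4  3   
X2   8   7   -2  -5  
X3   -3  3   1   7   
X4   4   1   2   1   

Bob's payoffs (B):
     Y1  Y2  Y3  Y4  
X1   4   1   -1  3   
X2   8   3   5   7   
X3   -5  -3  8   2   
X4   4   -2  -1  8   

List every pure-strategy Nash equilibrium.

A profile is a Nash equilibrium when each player is best-responding to the other.
Alice's best responses — vs Y1: X2 (payoff 8); vs Y2: X2 (payoff 7); vs Y3: X4 (payoff 2); vs Y4: X3 (payoff 7).
Bob's best responses — vs X1: Y1 (payoff 4); vs X2: Y1 (payoff 8); vs X3: Y3 (payoff 8); vs X4: Y4 (payoff 8).
The only mutual best response is (X2, Y1); neither player gains by switching there.

(X2, Y1)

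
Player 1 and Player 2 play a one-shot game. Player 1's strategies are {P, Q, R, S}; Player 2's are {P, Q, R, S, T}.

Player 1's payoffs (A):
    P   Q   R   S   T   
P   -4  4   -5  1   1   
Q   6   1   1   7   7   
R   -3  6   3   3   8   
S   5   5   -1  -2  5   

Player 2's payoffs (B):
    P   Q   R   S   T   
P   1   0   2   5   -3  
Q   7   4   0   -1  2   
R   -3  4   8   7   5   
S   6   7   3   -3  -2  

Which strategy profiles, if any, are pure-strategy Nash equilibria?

Check mutual best responses: a cell is a NE iff neither player can gain by unilaterally deviating.
Player 1's best responses — vs P: Q (payoff 6); vs Q: R (payoff 6); vs R: R (payoff 3); vs S: Q (payoff 7); vs T: R (payoff 8).
Player 2's best responses — vs P: S (payoff 5); vs Q: P (payoff 7); vs R: R (payoff 8); vs S: Q (payoff 7).
Mutual best responses occur at (Q, P) and (R, R); at each, neither player gains by switching.

(Q, P) and (R, R)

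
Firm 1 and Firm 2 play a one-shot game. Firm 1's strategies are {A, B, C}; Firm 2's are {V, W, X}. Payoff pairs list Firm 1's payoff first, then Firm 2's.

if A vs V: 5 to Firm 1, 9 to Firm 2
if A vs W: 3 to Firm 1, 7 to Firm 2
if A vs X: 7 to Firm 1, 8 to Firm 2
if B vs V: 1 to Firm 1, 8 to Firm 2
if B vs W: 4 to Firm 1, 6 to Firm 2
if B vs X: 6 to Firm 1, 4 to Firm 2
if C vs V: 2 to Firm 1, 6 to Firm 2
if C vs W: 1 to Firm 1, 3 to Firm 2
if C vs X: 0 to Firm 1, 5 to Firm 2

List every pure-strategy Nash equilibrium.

Check mutual best responses: a cell is a NE iff neither player can gain by unilaterally deviating.
Firm 1's best responses — vs V: A (payoff 5); vs W: B (payoff 4); vs X: A (payoff 7).
Firm 2's best responses — vs A: V (payoff 9); vs B: V (payoff 8); vs C: V (payoff 6).
The only mutual best response is (A, V); neither player gains by switching there.

(A, V)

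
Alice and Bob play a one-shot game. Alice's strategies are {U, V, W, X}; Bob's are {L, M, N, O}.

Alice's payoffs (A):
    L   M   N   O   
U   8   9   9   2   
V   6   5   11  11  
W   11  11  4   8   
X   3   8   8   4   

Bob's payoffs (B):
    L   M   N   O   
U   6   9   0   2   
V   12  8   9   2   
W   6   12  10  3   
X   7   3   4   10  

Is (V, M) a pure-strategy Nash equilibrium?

Holding Bob at M: Alice gets 5 from V but could get 11 by switching to W. Alice has a profitable deviation.

No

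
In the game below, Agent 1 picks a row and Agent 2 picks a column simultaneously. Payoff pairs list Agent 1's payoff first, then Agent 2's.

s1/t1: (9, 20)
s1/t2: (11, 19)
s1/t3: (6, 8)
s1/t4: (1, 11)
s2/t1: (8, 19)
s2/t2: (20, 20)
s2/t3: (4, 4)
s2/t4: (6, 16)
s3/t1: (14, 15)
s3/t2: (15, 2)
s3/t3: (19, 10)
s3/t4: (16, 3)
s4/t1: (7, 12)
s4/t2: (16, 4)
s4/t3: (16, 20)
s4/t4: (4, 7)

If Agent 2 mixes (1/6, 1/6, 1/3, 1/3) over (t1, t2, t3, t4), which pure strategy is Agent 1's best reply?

s3

Compute Agent 1's expected payoff from each pure strategy against the given mix.
s1: (1/6)·9 + (1/6)·11 + (1/3)·6 + (1/3)·1 = 17/3
s2: (1/6)·8 + (1/6)·20 + (1/3)·4 + (1/3)·6 = 8
s3: (1/6)·14 + (1/6)·15 + (1/3)·19 + (1/3)·16 = 33/2
s4: (1/6)·7 + (1/6)·16 + (1/3)·16 + (1/3)·4 = 21/2
Highest expected payoff is 33/2, from s3.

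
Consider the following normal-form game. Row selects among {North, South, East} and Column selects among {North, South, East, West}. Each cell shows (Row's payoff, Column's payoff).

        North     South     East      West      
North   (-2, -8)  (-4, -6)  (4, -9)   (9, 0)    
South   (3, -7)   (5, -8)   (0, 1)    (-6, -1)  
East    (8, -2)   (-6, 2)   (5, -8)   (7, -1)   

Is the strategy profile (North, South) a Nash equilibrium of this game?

Holding Column at South: Row gets -4 from North but could get 5 by switching to South. Row has a profitable deviation.

No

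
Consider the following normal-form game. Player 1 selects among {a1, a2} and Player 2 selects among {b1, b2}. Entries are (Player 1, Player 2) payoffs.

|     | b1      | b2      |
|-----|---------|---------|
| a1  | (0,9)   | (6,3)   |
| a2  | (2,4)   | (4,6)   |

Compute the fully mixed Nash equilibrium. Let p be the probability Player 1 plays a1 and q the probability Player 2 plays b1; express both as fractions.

p = 1/4, q = 1/2

In a mixed NE each player is indifferent between their pure strategies, so the opponent's mix sets the indifference.
Player 2 indifferent between b1 and b2: p·9 + (1−p)·4 = p·3 + (1−p)·6 ⟹ 4 + 5p = 6 + (-3)p ⟹ p = 1/4.
Player 1 indifferent between a1 and a2: q·0 + (1−q)·6 = q·2 + (1−q)·4 ⟹ 6 + (-6)q = 4 + (-2)q ⟹ q = 1/2.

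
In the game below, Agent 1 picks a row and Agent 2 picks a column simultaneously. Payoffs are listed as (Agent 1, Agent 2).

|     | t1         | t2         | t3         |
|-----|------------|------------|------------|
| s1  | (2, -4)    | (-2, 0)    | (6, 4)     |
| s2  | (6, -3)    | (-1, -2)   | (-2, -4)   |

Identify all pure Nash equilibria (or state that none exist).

(s1, t3) and (s2, t2)

Find each player's best response to every opponent strategy; NE are the intersections.
Agent 1's best responses — vs t1: s2 (payoff 6); vs t2: s2 (payoff -1); vs t3: s1 (payoff 6).
Agent 2's best responses — vs s1: t3 (payoff 4); vs s2: t2 (payoff -2).
Mutual best responses occur at (s1, t3) and (s2, t2); at each, neither player gains by switching.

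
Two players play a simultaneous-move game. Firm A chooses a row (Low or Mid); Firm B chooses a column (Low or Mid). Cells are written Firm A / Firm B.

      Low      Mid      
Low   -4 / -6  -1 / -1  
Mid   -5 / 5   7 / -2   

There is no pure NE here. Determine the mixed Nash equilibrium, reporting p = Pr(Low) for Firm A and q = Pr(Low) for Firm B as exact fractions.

In a mixed NE each player is indifferent between their pure strategies, so the opponent's mix sets the indifference.
Firm B indifferent between Low and Mid: p·(-6) + (1−p)·5 = p·(-1) + (1−p)·(-2) ⟹ 5 + (-11)p = (-2) + 1p ⟹ p = 7/12.
Firm A indifferent between Low and Mid: q·(-4) + (1−q)·(-1) = q·(-5) + (1−q)·7 ⟹ (-1) + (-3)q = 7 + (-12)q ⟹ q = 8/9.

p = 7/12, q = 8/9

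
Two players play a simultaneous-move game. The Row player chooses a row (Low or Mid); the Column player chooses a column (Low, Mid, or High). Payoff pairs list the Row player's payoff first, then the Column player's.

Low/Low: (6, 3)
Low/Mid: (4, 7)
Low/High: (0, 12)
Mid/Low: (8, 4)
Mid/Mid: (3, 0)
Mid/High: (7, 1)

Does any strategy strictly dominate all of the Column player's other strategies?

Check whether one of the Column player's strategies beats all alternatives regardless of what the opponent does.
Low is not dominant: against Low, Mid gives 7 > 3.
Mid is not dominant: against Low, High gives 12 > 7.
High is not dominant: against Mid, Low gives 4 > 1.
No single strategy is best against every opponent action.

No strictly dominant strategy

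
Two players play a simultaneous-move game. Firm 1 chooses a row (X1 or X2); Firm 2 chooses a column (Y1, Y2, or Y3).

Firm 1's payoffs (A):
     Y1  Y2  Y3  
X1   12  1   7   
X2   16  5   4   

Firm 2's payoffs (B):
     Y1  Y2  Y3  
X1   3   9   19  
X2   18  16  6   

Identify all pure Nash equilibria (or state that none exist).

Check mutual best responses: a cell is a NE iff neither player can gain by unilaterally deviating.
Firm 1's best responses — vs Y1: X2 (payoff 16); vs Y2: X2 (payoff 5); vs Y3: X1 (payoff 7).
Firm 2's best responses — vs X1: Y3 (payoff 19); vs X2: Y1 (payoff 18).
Mutual best responses occur at (X1, Y3) and (X2, Y1); at each, neither player gains by switching.

(X1, Y3) and (X2, Y1)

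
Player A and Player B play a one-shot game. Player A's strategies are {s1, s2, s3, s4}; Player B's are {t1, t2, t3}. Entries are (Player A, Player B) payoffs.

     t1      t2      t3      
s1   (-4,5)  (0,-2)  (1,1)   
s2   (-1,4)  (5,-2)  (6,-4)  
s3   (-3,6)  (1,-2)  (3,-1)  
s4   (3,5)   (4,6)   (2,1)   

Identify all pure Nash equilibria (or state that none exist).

No pure-strategy Nash equilibrium

Find each player's best response to every opponent strategy; NE are the intersections.
Player A's best responses — vs t1: s4 (payoff 3); vs t2: s2 (payoff 5); vs t3: s2 (payoff 6).
Player B's best responses — vs s1: t1 (payoff 5); vs s2: t1 (payoff 4); vs s3: t1 (payoff 6); vs s4: t2 (payoff 6).
No cell has both players best-responding. For instance, Player A's best reply to t3 is s2, but against s2 Player B prefers t1 over t3.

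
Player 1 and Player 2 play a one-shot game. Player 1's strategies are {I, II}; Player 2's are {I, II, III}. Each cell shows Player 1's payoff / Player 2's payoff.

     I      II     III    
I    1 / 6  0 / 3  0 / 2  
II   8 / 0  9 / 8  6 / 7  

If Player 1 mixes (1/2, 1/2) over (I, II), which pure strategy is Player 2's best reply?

Player 2's best reply maximizes expected payoff against the mix.
I: (1/2)·6 + (1/2)·0 = 3
II: (1/2)·3 + (1/2)·8 = 11/2
III: (1/2)·2 + (1/2)·7 = 9/2
Highest expected payoff is 11/2, from II.

II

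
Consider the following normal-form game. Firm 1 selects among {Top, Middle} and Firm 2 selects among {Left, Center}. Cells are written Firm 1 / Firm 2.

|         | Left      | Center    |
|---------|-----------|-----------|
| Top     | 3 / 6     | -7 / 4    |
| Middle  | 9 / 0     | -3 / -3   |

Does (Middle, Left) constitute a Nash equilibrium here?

Holding Firm 2 at Left: Firm 1 gets 9 from Middle, versus 3 from Top. No profitable deviation for Firm 1.
Holding Firm 1 at Middle: Firm 2 gets 0 from Left, versus -3 from Center. No profitable deviation for Firm 2 either.

Yes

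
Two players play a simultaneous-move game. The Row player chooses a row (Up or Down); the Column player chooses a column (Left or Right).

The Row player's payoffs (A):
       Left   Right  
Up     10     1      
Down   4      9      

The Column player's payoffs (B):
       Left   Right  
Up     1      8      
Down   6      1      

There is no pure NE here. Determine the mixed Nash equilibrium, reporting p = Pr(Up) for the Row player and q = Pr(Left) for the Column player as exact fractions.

p = 5/12, q = 4/7

In a mixed NE each player is indifferent between their pure strategies, so the opponent's mix sets the indifference.
The Column player indifferent between Left and Right: p·1 + (1−p)·6 = p·8 + (1−p)·1 ⟹ 6 + (-5)p = 1 + 7p ⟹ p = 5/12.
The Row player indifferent between Up and Down: q·10 + (1−q)·1 = q·4 + (1−q)·9 ⟹ 1 + 9q = 9 + (-5)q ⟹ q = 4/7.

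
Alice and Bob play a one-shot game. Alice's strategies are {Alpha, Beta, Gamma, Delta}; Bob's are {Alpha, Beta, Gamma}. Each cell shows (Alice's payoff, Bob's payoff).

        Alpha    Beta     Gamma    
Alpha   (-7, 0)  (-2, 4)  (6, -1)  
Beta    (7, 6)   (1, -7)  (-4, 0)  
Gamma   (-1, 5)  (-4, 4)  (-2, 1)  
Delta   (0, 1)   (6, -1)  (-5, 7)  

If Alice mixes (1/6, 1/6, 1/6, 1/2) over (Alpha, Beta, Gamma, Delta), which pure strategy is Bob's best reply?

Gamma

Compute Bob's expected payoff from each pure strategy against the given mix.
Alpha: (1/6)·0 + (1/6)·6 + (1/6)·5 + (1/2)·1 = 7/3
Beta: (1/6)·4 + (1/6)·(-7) + (1/6)·4 + (1/2)·(-1) = -1/3
Gamma: (1/6)·(-1) + (1/6)·0 + (1/6)·1 + (1/2)·7 = 7/2
Highest expected payoff is 7/2, from Gamma.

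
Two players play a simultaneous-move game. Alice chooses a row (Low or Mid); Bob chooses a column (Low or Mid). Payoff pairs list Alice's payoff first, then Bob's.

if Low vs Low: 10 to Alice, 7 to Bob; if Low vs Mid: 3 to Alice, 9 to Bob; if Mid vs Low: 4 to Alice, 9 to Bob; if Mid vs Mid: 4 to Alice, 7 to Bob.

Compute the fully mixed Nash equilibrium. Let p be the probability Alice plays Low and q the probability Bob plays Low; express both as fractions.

In a mixed NE each player is indifferent between their pure strategies, so the opponent's mix sets the indifference.
Bob indifferent between Low and Mid: p·7 + (1−p)·9 = p·9 + (1−p)·7 ⟹ 9 + (-2)p = 7 + 2p ⟹ p = 1/2.
Alice indifferent between Low and Mid: q·10 + (1−q)·3 = q·4 + (1−q)·4 ⟹ 3 + 7q = 4 + 0q ⟹ q = 1/7.

p = 1/2, q = 1/7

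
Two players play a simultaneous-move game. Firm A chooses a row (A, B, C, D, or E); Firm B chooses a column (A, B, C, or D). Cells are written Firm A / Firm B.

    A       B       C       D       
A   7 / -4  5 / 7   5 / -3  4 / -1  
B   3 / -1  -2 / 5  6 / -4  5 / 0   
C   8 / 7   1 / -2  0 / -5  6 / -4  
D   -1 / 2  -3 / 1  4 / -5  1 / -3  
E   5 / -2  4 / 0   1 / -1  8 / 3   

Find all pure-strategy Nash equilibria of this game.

(A, B), (C, A), and (E, D)

Check mutual best responses: a cell is a NE iff neither player can gain by unilaterally deviating.
Firm A's best responses — vs A: C (payoff 8); vs B: A (payoff 5); vs C: B (payoff 6); vs D: E (payoff 8).
Firm B's best responses — vs A: B (payoff 7); vs B: B (payoff 5); vs C: A (payoff 7); vs D: A (payoff 2); vs E: D (payoff 3).
Mutual best responses occur at (A, B), (C, A), and (E, D); at each, neither player gains by switching.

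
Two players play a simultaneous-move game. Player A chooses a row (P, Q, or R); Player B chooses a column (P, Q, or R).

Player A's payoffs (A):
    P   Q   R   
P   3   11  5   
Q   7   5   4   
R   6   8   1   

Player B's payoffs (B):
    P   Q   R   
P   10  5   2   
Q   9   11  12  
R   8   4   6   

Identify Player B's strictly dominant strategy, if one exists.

None

Check whether one of Player B's strategies beats all alternatives regardless of what the opponent does.
P is not dominant: against Q, Q gives 11 > 9.
Q is not dominant: against P, P gives 10 > 5.
R is not dominant: against P, P gives 10 > 2.
No single strategy is best against every opponent action.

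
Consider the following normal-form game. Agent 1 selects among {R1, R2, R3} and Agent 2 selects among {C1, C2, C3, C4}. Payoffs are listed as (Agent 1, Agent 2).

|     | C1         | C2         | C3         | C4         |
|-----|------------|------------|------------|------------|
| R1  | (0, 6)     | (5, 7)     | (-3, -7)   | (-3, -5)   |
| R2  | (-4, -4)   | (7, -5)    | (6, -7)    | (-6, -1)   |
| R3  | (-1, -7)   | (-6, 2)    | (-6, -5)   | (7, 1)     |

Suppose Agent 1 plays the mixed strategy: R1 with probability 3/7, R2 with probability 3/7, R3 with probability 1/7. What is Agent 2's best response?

C2

Agent 2's best reply maximizes expected payoff against the mix.
C1: (3/7)·6 + (3/7)·(-4) + (1/7)·(-7) = -1/7
C2: (3/7)·7 + (3/7)·(-5) + (1/7)·2 = 8/7
C3: (3/7)·(-7) + (3/7)·(-7) + (1/7)·(-5) = -47/7
C4: (3/7)·(-5) + (3/7)·(-1) + (1/7)·1 = -17/7
Highest expected payoff is 8/7, from C2.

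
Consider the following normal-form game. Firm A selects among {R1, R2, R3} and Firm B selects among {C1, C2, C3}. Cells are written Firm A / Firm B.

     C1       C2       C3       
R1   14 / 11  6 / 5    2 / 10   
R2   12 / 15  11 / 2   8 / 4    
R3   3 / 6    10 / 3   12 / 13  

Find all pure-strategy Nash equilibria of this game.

(R1, C1) and (R3, C3)

Find each player's best response to every opponent strategy; NE are the intersections.
Firm A's best responses — vs C1: R1 (payoff 14); vs C2: R2 (payoff 11); vs C3: R3 (payoff 12).
Firm B's best responses — vs R1: C1 (payoff 11); vs R2: C1 (payoff 15); vs R3: C3 (payoff 13).
Mutual best responses occur at (R1, C1) and (R3, C3); at each, neither player gains by switching.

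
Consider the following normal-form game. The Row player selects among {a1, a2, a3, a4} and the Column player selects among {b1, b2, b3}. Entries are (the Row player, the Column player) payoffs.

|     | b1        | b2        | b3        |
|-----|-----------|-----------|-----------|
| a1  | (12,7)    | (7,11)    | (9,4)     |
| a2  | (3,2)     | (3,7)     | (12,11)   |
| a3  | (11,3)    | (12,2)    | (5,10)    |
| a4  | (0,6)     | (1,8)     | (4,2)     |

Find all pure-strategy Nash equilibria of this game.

Check mutual best responses: a cell is a NE iff neither player can gain by unilaterally deviating.
The Row player's best responses — vs b1: a1 (payoff 12); vs b2: a3 (payoff 12); vs b3: a2 (payoff 12).
The Column player's best responses — vs a1: b2 (payoff 11); vs a2: b3 (payoff 11); vs a3: b3 (payoff 10); vs a4: b2 (payoff 8).
The only mutual best response is (a2, b3); neither player gains by switching there.

(a2, b3)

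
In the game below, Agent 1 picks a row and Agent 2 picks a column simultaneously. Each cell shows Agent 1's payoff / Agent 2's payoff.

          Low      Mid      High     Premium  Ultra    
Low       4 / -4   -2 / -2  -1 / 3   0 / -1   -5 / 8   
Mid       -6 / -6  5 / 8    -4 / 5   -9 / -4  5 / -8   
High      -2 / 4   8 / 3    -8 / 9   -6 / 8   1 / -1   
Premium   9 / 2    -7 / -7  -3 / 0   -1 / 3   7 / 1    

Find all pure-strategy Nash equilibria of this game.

There is no pure-strategy Nash equilibrium

Check mutual best responses: a cell is a NE iff neither player can gain by unilaterally deviating.
Agent 1's best responses — vs Low: Premium (payoff 9); vs Mid: High (payoff 8); vs High: Low (payoff -1); vs Premium: Low (payoff 0); vs Ultra: Premium (payoff 7).
Agent 2's best responses — vs Low: Ultra (payoff 8); vs Mid: Mid (payoff 8); vs High: High (payoff 9); vs Premium: Premium (payoff 3).
No cell has both players best-responding. For instance, Agent 1's best reply to Ultra is Premium, but against Premium Agent 2 prefers Premium over Ultra.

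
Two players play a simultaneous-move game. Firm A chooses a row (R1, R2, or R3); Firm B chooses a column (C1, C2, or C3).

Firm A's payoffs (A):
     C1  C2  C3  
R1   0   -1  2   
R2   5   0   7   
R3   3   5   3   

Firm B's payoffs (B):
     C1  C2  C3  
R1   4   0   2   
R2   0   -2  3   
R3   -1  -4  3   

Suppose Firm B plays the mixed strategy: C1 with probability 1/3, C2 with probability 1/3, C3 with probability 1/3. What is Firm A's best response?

R2

Firm A's best reply maximizes expected payoff against the mix.
R1: (1/3)·0 + (1/3)·(-1) + (1/3)·2 = 1/3
R2: (1/3)·5 + (1/3)·0 + (1/3)·7 = 4
R3: (1/3)·3 + (1/3)·5 + (1/3)·3 = 11/3
Highest expected payoff is 4, from R2.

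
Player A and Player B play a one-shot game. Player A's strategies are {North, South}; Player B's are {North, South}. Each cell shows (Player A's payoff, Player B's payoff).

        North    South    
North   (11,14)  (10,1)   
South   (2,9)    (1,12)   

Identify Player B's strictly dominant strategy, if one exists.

None

A strategy is strictly dominant if it gives Player B a strictly higher payoff than every other strategy, against every choice by the opponent.
North is not dominant: against South, South gives 12 > 9.
South is not dominant: against North, North gives 14 > 1.
No single strategy is best against every opponent action.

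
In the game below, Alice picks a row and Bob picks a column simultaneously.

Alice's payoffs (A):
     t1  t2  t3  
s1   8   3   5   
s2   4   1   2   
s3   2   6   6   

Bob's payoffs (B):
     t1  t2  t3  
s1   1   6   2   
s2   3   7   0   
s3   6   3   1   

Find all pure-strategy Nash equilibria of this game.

There is no pure-strategy Nash equilibrium

Find each player's best response to every opponent strategy; NE are the intersections.
Alice's best responses — vs t1: s1 (payoff 8); vs t2: s3 (payoff 6); vs t3: s3 (payoff 6).
Bob's best responses — vs s1: t2 (payoff 6); vs s2: t2 (payoff 7); vs s3: t1 (payoff 6).
No cell has both players best-responding. For instance, Alice's best reply to t3 is s3, but against s3 Bob prefers t1 over t3.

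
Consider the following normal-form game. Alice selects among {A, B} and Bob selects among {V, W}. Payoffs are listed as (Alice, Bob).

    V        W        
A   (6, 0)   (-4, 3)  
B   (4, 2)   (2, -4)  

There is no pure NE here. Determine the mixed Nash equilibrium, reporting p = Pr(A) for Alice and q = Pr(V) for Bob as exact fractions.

p = 2/3, q = 3/4

In a mixed NE each player is indifferent between their pure strategies, so the opponent's mix sets the indifference.
Bob indifferent between V and W: p·0 + (1−p)·2 = p·3 + (1−p)·(-4) ⟹ 2 + (-2)p = (-4) + 7p ⟹ p = 2/3.
Alice indifferent between A and B: q·6 + (1−q)·(-4) = q·4 + (1−q)·2 ⟹ (-4) + 10q = 2 + 2q ⟹ q = 3/4.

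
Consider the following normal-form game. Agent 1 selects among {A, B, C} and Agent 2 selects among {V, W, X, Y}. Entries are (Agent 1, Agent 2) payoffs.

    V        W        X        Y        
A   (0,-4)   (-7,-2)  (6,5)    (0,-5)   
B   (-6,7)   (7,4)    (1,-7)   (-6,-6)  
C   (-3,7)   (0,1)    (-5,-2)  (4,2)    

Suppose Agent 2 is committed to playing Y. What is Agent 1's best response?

With Agent 2 fixed at Y, Agent 1's payoffs are: A → 0, B → -6, C → 4.
The maximum is 4, achieved by C.

C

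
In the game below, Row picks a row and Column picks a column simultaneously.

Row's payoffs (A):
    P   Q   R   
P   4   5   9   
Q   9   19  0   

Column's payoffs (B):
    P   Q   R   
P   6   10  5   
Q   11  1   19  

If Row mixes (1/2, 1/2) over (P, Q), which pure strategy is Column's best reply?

Compute Column's expected payoff from each pure strategy against the given mix.
P: (1/2)·6 + (1/2)·11 = 17/2
Q: (1/2)·10 + (1/2)·1 = 11/2
R: (1/2)·5 + (1/2)·19 = 12
Highest expected payoff is 12, from R.

R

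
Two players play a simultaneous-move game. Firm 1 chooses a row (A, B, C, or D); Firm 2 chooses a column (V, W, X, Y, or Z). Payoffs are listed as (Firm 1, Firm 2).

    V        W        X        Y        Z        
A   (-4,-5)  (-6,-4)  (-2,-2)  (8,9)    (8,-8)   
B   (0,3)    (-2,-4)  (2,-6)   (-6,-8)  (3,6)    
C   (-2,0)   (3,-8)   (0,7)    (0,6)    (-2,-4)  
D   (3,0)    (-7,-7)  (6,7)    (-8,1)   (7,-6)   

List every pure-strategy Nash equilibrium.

Find each player's best response to every opponent strategy; NE are the intersections.
Firm 1's best responses — vs V: D (payoff 3); vs W: C (payoff 3); vs X: D (payoff 6); vs Y: A (payoff 8); vs Z: A (payoff 8).
Firm 2's best responses — vs A: Y (payoff 9); vs B: Z (payoff 6); vs C: X (payoff 7); vs D: X (payoff 7).
Mutual best responses occur at (A, Y) and (D, X); at each, neither player gains by switching.

(A, Y) and (D, X)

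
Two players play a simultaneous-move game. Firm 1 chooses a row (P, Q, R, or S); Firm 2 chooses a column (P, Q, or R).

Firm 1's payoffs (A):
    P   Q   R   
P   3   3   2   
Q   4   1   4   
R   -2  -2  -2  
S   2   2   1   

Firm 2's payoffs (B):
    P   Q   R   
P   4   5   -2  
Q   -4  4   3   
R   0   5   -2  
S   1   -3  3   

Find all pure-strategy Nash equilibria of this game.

(P, Q)

Check mutual best responses: a cell is a NE iff neither player can gain by unilaterally deviating.
Firm 1's best responses — vs P: Q (payoff 4); vs Q: P (payoff 3); vs R: Q (payoff 4).
Firm 2's best responses — vs P: Q (payoff 5); vs Q: Q (payoff 4); vs R: Q (payoff 5); vs S: R (payoff 3).
The only mutual best response is (P, Q); neither player gains by switching there.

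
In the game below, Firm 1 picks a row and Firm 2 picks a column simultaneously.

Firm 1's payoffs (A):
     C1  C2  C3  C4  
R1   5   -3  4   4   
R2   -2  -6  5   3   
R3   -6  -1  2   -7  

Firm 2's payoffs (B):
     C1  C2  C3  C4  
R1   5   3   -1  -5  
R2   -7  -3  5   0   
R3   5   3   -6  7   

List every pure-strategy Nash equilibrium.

(R1, C1) and (R2, C3)

Find each player's best response to every opponent strategy; NE are the intersections.
Firm 1's best responses — vs C1: R1 (payoff 5); vs C2: R3 (payoff -1); vs C3: R2 (payoff 5); vs C4: R1 (payoff 4).
Firm 2's best responses — vs R1: C1 (payoff 5); vs R2: C3 (payoff 5); vs R3: C4 (payoff 7).
Mutual best responses occur at (R1, C1) and (R2, C3); at each, neither player gains by switching.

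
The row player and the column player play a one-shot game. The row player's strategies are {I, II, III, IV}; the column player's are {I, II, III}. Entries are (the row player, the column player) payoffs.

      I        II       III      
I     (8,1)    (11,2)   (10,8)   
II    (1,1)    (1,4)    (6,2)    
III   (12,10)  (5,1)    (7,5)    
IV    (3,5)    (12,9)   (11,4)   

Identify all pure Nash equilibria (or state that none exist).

A profile is a Nash equilibrium when each player is best-responding to the other.
The row player's best responses — vs I: III (payoff 12); vs II: IV (payoff 12); vs III: IV (payoff 11).
The column player's best responses — vs I: III (payoff 8); vs II: II (payoff 4); vs III: I (payoff 10); vs IV: II (payoff 9).
Mutual best responses occur at (III, I) and (IV, II); at each, neither player gains by switching.

(III, I) and (IV, II)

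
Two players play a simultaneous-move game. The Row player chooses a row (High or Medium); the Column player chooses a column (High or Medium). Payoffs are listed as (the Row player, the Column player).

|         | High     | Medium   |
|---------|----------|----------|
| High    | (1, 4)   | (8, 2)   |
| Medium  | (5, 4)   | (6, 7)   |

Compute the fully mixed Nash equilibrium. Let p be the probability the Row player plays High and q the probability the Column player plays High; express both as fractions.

Each player's mixing probability is pinned down by making the *other* player indifferent.
The Column player indifferent between High and Medium: p·4 + (1−p)·4 = p·2 + (1−p)·7 ⟹ 4 + 0p = 7 + (-5)p ⟹ p = 3/5.
The Row player indifferent between High and Medium: q·1 + (1−q)·8 = q·5 + (1−q)·6 ⟹ 8 + (-7)q = 6 + (-1)q ⟹ q = 1/3.

p = 3/5, q = 1/3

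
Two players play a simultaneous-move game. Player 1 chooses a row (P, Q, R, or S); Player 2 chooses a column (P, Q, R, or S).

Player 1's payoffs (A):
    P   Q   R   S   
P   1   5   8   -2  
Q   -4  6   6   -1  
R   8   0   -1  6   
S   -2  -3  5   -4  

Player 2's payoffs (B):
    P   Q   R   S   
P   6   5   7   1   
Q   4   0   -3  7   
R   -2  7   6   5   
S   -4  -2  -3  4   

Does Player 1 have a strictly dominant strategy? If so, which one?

None

A strategy is strictly dominant if it gives Player 1 a strictly higher payoff than every other strategy, against every choice by the opponent.
P is not dominant: against P, R gives 8 > 1.
Q is not dominant: against P, P gives 1 > -4.
R is not dominant: against Q, P gives 5 > 0.
S is not dominant: against P, P gives 1 > -2.
No single strategy is best against every opponent action.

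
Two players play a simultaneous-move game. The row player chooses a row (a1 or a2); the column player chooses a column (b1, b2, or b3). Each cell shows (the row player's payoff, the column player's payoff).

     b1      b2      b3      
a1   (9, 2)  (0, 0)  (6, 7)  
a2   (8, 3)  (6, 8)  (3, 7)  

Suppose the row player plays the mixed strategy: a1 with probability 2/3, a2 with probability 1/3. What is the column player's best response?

The column player's best reply maximizes expected payoff against the mix.
b1: (2/3)·2 + (1/3)·3 = 7/3
b2: (2/3)·0 + (1/3)·8 = 8/3
b3: (2/3)·7 + (1/3)·7 = 7
Highest expected payoff is 7, from b3.

b3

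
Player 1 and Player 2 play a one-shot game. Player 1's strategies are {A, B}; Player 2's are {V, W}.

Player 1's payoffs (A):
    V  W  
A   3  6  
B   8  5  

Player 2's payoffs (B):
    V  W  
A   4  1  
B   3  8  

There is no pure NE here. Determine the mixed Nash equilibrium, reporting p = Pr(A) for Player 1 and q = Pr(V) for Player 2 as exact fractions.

Each player's mixing probability is pinned down by making the *other* player indifferent.
Player 2 indifferent between V and W: p·4 + (1−p)·3 = p·1 + (1−p)·8 ⟹ 3 + 1p = 8 + (-7)p ⟹ p = 5/8.
Player 1 indifferent between A and B: q·3 + (1−q)·6 = q·8 + (1−q)·5 ⟹ 6 + (-3)q = 5 + 3q ⟹ q = 1/6.

p = 5/8, q = 1/6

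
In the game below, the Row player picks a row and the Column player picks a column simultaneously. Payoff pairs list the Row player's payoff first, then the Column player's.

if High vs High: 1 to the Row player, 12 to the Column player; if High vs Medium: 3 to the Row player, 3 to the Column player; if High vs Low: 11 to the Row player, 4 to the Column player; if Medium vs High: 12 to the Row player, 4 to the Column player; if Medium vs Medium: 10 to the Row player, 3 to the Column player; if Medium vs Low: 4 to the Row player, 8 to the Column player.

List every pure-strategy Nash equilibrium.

A profile is a Nash equilibrium when each player is best-responding to the other.
The Row player's best responses — vs High: Medium (payoff 12); vs Medium: Medium (payoff 10); vs Low: High (payoff 11).
The Column player's best responses — vs High: High (payoff 12); vs Medium: Low (payoff 8).
No cell has both players best-responding. For instance, the Row player's best reply to High is Medium, but against Medium the Column player prefers Low over High.

None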